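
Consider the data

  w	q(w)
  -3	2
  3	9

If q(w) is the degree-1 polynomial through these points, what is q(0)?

Evaluate each Lagrange basis at w = 0:
L_0(0) = (-3)/[(-6)] = 1/2
L_1(0) = (3)/[(6)] = 1/2
Sum: 2·(1/2) + 9·(1/2) = 11/2

11/2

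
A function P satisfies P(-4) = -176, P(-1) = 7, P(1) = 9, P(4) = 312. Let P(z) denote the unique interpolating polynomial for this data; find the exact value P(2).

Evaluate each Lagrange basis at z = 2:
L_0(2) = (3)·(1)·(-2)/[(-3)·(-5)·(-8)] = 1/20
L_1(2) = (6)·(1)·(-2)/[(3)·(-2)·(-5)] = -2/5
L_2(2) = (6)·(3)·(-2)/[(5)·(2)·(-3)] = 6/5
L_3(2) = (6)·(3)·(1)/[(8)·(5)·(3)] = 3/20
Sum: (-176)·(1/20) + 7·(-2/5) + 9·(6/5) + 312·(3/20) = 46

46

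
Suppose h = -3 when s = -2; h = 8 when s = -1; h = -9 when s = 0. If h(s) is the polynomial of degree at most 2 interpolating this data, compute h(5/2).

-174

Using Newton's divided-difference form:
h[-2,-1] = (8 - (-3)) / (-1 - (-2)) = 11
h[-1,0] = (-9 - 8) / (0 - (-1)) = -17
h[-2,-1,0] = (-17 - 11) / (0 - (-2)) = -14
h(5/2) = -3 + 11·(9/2) + (-14)·(9/2)·(7/2) = -174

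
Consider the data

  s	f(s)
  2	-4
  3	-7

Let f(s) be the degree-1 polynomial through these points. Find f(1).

Evaluate each Lagrange basis at s = 1:
L_0(1) = (-2)/[(-1)] = 2
L_1(1) = (-1)/[(1)] = -1
Sum: (-4)·(2) + (-7)·(-1) = -1

-1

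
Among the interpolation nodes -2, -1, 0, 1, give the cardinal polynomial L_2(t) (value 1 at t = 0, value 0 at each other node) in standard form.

L_2(t) = -(1/2)t^3 - t^2 + (1/2)t + 1

L_2(t) = (t + 2)(t + 1)(t - 1) / [(2)·(1)·(-1)]
       = (t^3 + 2t^2 - t - 2) / (-2)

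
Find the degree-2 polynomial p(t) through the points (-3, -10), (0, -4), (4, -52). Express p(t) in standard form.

p(t) = -2t^2 - 4t - 4

Build the Lagrange basis polynomials:
L_0(t) = t(t - 4) / [21] = (1/21)t^2 - (4/21)t
L_1(t) = (t + 3)(t - 4) / [-12] = -(1/12)t^2 + (1/12)t + 1
L_2(t) = (t + 3)t / [28] = (1/28)t^2 + (3/28)t
p(t) = (-10)·L_0 + (-4)·L_1 + (-52)·L_2
  (-10)·L_0(t) = -(10/21)t^2 + (40/21)t
  (-4)·L_1(t) = (1/3)t^2 - (1/3)t - 4
  (-52)·L_2(t) = -(13/7)t^2 - (39/7)t
Adding term by term: -2t^2 - 4t - 4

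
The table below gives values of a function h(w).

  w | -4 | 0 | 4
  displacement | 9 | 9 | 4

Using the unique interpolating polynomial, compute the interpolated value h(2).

Using Newton's divided-difference form:
h[-4,0] = (9 - 9) / (0 - (-4)) = 0
h[0,4] = (4 - 9) / (4 - 0) = -5/4
h[-4,0,4] = (-5/4 - 0) / (4 - (-4)) = -5/32
h(2) = 9 + 0·(6) + (-5/32)·(6)·(2) = 57/8

57/8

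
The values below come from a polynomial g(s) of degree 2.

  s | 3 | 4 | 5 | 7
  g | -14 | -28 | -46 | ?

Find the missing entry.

The 3 known values determine g uniquely (degree ≤ 2).
Evaluate each Lagrange basis at s = 7:
L_0(7) = (3)·(2)/[(-1)·(-2)] = 3
L_1(7) = (4)·(2)/[(1)·(-1)] = -8
L_2(7) = (4)·(3)/[(2)·(1)] = 6
Sum: (-14)·(3) + (-28)·(-8) + (-46)·(6) = -94

-94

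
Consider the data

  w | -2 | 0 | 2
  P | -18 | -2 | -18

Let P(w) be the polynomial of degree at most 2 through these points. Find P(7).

-198

Using Newton's divided-difference form:
P[-2,0] = (-2 - (-18)) / (0 - (-2)) = 8
P[0,2] = (-18 - (-2)) / (2 - 0) = -8
P[-2,0,2] = (-8 - 8) / (2 - (-2)) = -4
P(7) = -18 + 8·(9) + (-4)·(9)·(7) = -198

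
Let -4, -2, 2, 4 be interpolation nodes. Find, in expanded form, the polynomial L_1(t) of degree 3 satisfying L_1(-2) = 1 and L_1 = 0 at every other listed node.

L_1(t) = (t + 4)(t - 2)(t - 4) / [(2)·(-4)·(-6)]
       = (t^3 - 2t^2 - 16t + 32) / (48)

L_1(t) = (1/48)t^3 - (1/24)t^2 - (1/3)t + 2/3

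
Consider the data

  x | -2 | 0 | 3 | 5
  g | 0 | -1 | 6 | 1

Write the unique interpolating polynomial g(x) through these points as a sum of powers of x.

L_0(x) = x(x - 3)(x - 5) / [-70] = -(1/70)x^3 + (4/35)x^2 - (3/14)x
L_1(x) = (x + 2)(x - 3)(x - 5) / [30] = (1/30)x^3 - (1/5)x^2 - (1/30)x + 1
L_2(x) = (x + 2)x(x - 5) / [-30] = -(1/30)x^3 + (1/10)x^2 + (1/3)x
L_3(x) = (x + 2)x(x - 3) / [70] = (1/70)x^3 - (1/70)x^2 - (3/35)x
g(x) = 0·L_0 + (-1)·L_1 + 6·L_2 + 1·L_3
  0·L_0(x) = 0
  (-1)·L_1(x) = -(1/30)x^3 + (1/5)x^2 + (1/30)x - 1
  6·L_2(x) = -(1/5)x^3 + (3/5)x^2 + 2x
  1·L_3(x) = (1/70)x^3 - (1/70)x^2 - (3/35)x
Adding term by term: -(23/105)x^3 + (11/14)x^2 + (409/210)x - 1

g(x) = -(23/105)x^3 + (11/14)x^2 + (409/210)x - 1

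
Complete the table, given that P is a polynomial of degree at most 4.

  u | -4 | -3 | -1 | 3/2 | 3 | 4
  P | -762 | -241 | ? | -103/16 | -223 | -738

The 5 known values determine P uniquely (degree ≤ 4).
Evaluate each Lagrange basis at u = -1:
L_0(-1) = (2)·(-5/2)·(-4)·(-5)/[(-1)·(-11/2)·(-7)·(-8)] = -25/77
L_1(-1) = (3)·(-5/2)·(-4)·(-5)/[(1)·(-9/2)·(-6)·(-7)] = 50/63
L_2(-1) = (3)·(2)·(-4)·(-5)/[(11/2)·(9/2)·(-3/2)·(-5/2)] = 128/99
L_3(-1) = (3)·(2)·(-5/2)·(-5)/[(7)·(6)·(3/2)·(-1)] = -25/21
L_4(-1) = (3)·(2)·(-5/2)·(-4)/[(8)·(7)·(5/2)·(1)] = 3/7
Sum: (-762)·(-25/77) + (-241)·(50/63) + (-103/16)·(128/99) + (-223)·(-25/21) + (-738)·(3/7) = -3

-3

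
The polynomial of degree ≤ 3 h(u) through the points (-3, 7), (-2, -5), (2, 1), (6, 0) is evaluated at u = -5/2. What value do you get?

Using Newton's divided-difference form:
h[-3,-2] = (-5 - 7) / (-2 - (-3)) = -12
h[-2,2] = (1 - (-5)) / (2 - (-2)) = 3/2
h[2,6] = (0 - 1) / (6 - 2) = -1/4
h[-3,-2,2] = (3/2 - (-12)) / (2 - (-3)) = 27/10
h[-2,2,6] = (-1/4 - 3/2) / (6 - (-2)) = -7/32
h[-3,-2,2,6] = (-7/32 - 27/10) / (6 - (-3)) = -467/1440
h(-5/2) = 7 + (-12)·(1/2) + (27/10)·(1/2)·(-1/2) + (-467/1440)·(1/2)·(-1/2)·(-9/2) = -51/1280

-51/1280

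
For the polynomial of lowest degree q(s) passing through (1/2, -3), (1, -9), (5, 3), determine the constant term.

Build the Lagrange basis polynomials:
L_0(s) = (s - 1)(s - 5) / [9/4] = (4/9)s^2 - (8/3)s + 20/9
L_1(s) = (s - 1/2)(s - 5) / [-2] = -(1/2)s^2 + (11/4)s - 5/4
L_2(s) = (s - 1/2)(s - 1) / [18] = (1/18)s^2 - (1/12)s + 1/36
q(s) = (-3)·L_0 + (-9)·L_1 + 3·L_2
Only the constant term is needed; take it from each L_i and combine:
(-3)·(20/9) + (-9)·(-5/4) + 3·(1/36) = 14/3

14/3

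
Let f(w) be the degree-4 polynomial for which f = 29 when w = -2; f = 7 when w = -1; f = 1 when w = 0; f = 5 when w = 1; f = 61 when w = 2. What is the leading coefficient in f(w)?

2

Build the Lagrange basis polynomials:
L_0(w) = (w + 1)w(w - 1)(w - 2) / [24] = (1/24)w^4 - (1/12)w^3 - (1/24)w^2 + (1/12)w
L_1(w) = (w + 2)w(w - 1)(w - 2) / [-6] = -(1/6)w^4 + (1/6)w^3 + (2/3)w^2 - (2/3)w
L_2(w) = (w + 2)(w + 1)(w - 1)(w - 2) / [4] = (1/4)w^4 - (5/4)w^2 + 1
L_3(w) = (w + 2)(w + 1)w(w - 2) / [-6] = -(1/6)w^4 - (1/6)w^3 + (2/3)w^2 + (2/3)w
L_4(w) = (w + 2)(w + 1)w(w - 1) / [24] = (1/24)w^4 + (1/12)w^3 - (1/24)w^2 - (1/12)w
f(w) = 29·L_0 + 7·L_1 + 1·L_2 + 5·L_3 + 61·L_4
Only the coefficient of w^4 is needed; take it from each L_i and combine:
29·(1/24) + 7·(-1/6) + 1·(1/4) + 5·(-1/6) + 61·(1/24) = 2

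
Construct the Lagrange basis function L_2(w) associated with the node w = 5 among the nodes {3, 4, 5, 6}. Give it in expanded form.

L_2(w) = -(1/2)w^3 + (13/2)w^2 - 27w + 36

L_2(w) = (w - 3)(w - 4)(w - 6) / [(2)·(1)·(-1)]
       = (w^3 - 13w^2 + 54w - 72) / (-2)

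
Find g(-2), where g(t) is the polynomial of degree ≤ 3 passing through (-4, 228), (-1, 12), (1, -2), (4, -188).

40

L_0(-2) = (-1)·(-3)·(-6)/[(-3)·(-5)·(-8)] = 3/20
L_1(-2) = (2)·(-3)·(-6)/[(3)·(-2)·(-5)] = 6/5
L_2(-2) = (2)·(-1)·(-6)/[(5)·(2)·(-3)] = -2/5
L_3(-2) = (2)·(-1)·(-3)/[(8)·(5)·(3)] = 1/20
Sum: 228·(3/20) + 12·(6/5) + (-2)·(-2/5) + (-188)·(1/20) = 40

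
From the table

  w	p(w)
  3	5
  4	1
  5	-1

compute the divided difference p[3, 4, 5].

p[3,4] = (1 - 5) / (4 - 3) = -4
p[4,5] = (-1 - 1) / (5 - 4) = -2
p[3,4,5] = (-2 - (-4)) / (5 - 3) = 1

1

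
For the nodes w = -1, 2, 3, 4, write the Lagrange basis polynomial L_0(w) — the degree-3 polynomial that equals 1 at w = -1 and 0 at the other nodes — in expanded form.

L_0(w) = -(1/60)w^3 + (3/20)w^2 - (13/30)w + 2/5

L_0(w) = (w - 2)(w - 3)(w - 4) / [(-3)·(-4)·(-5)]
       = (w^3 - 9w^2 + 26w - 24) / (-60)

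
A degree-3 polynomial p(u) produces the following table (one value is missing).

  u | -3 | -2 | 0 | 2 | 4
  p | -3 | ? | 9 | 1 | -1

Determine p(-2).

The 4 known values determine p uniquely (degree ≤ 3).
Evaluate each Lagrange basis at u = -2:
L_0(-2) = (-2)·(-4)·(-6)/[(-3)·(-5)·(-7)] = 16/35
L_1(-2) = (1)·(-4)·(-6)/[(3)·(-2)·(-4)] = 1
L_2(-2) = (1)·(-2)·(-6)/[(5)·(2)·(-2)] = -3/5
L_3(-2) = (1)·(-2)·(-4)/[(7)·(4)·(2)] = 1/7
Sum: (-3)·(16/35) + 9·(1) + 1·(-3/5) + (-1)·(1/7) = 241/35

241/35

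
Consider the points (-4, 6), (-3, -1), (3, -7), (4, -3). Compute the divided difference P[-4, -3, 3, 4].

P[-4,-3] = (-1 - 6) / (-3 - (-4)) = -7
P[-3,3] = (-7 - (-1)) / (3 - (-3)) = -1
P[3,4] = (-3 - (-7)) / (4 - 3) = 4
P[-4,-3,3] = (-1 - (-7)) / (3 - (-4)) = 6/7
P[-3,3,4] = (4 - (-1)) / (4 - (-3)) = 5/7
P[-4,-3,3,4] = (5/7 - 6/7) / (4 - (-4)) = -1/56

-1/56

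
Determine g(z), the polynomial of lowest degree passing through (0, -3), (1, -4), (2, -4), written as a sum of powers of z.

L_0(z) = (z - 1)(z - 2) / [2] = (1/2)z^2 - (3/2)z + 1
L_1(z) = z(z - 2) / [-1] = -z^2 + 2z
L_2(z) = z(z - 1) / [2] = (1/2)z^2 - (1/2)z
g(z) = (-3)·L_0 + (-4)·L_1 + (-4)·L_2
  (-3)·L_0(z) = -(3/2)z^2 + (9/2)z - 3
  (-4)·L_1(z) = 4z^2 - 8z
  (-4)·L_2(z) = -2z^2 + 2z
Adding term by term: (1/2)z^2 - (3/2)z - 3

g(z) = (1/2)z^2 - (3/2)z - 3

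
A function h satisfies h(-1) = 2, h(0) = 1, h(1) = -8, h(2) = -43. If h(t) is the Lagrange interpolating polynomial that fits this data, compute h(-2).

Evaluate each Lagrange basis at t = -2:
L_0(-2) = (-2)·(-3)·(-4)/[(-1)·(-2)·(-3)] = 4
L_1(-2) = (-1)·(-3)·(-4)/[(1)·(-1)·(-2)] = -6
L_2(-2) = (-1)·(-2)·(-4)/[(2)·(1)·(-1)] = 4
L_3(-2) = (-1)·(-2)·(-3)/[(3)·(2)·(1)] = -1
Sum: 2·(4) + 1·(-6) + (-8)·(4) + (-43)·(-1) = 13

13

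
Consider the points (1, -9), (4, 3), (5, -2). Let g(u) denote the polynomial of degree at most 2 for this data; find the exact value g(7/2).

61/16

Evaluate each Lagrange basis at u = 7/2:
L_0(7/2) = (-1/2)·(-3/2)/[(-3)·(-4)] = 1/16
L_1(7/2) = (5/2)·(-3/2)/[(3)·(-1)] = 5/4
L_2(7/2) = (5/2)·(-1/2)/[(4)·(1)] = -5/16
Sum: (-9)·(1/16) + 3·(5/4) + (-2)·(-5/16) = 61/16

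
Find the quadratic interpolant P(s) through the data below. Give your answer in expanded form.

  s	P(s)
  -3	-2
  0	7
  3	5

P(s) = -(11/18)s^2 + (7/6)s + 7

Build the Lagrange basis polynomials:
L_0(s) = s(s - 3) / [18] = (1/18)s^2 - (1/6)s
L_1(s) = (s + 3)(s - 3) / [-9] = -(1/9)s^2 + 1
L_2(s) = (s + 3)s / [18] = (1/18)s^2 + (1/6)s
P(s) = (-2)·L_0 + 7·L_1 + 5·L_2
  (-2)·L_0(s) = -(1/9)s^2 + (1/3)s
  7·L_1(s) = -(7/9)s^2 + 7
  5·L_2(s) = (5/18)s^2 + (5/6)s
Adding term by term: -(11/18)s^2 + (7/6)s + 7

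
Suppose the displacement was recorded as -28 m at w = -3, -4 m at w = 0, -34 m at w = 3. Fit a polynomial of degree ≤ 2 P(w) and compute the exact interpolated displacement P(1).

Using Newton's divided-difference form:
P[-3,0] = (-4 - (-28)) / (0 - (-3)) = 8
P[0,3] = (-34 - (-4)) / (3 - 0) = -10
P[-3,0,3] = (-10 - 8) / (3 - (-3)) = -3
P(1) = -28 + 8·(4) + (-3)·(4)·(1) = -8

-8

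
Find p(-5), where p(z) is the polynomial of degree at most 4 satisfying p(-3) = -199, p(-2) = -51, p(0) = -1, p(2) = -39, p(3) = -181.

Evaluate each Lagrange basis at z = -5:
L_0(-5) = (-3)·(-5)·(-7)·(-8)/[(-1)·(-3)·(-5)·(-6)] = 28/3
L_1(-5) = (-2)·(-5)·(-7)·(-8)/[(1)·(-2)·(-4)·(-5)] = -14
L_2(-5) = (-2)·(-3)·(-7)·(-8)/[(3)·(2)·(-2)·(-3)] = 28/3
L_3(-5) = (-2)·(-3)·(-5)·(-8)/[(5)·(4)·(2)·(-1)] = -6
L_4(-5) = (-2)·(-3)·(-5)·(-7)/[(6)·(5)·(3)·(1)] = 7/3
Sum: (-199)·(28/3) + (-51)·(-14) + (-1)·(28/3) + (-39)·(-6) + (-181)·(7/3) = -1341

-1341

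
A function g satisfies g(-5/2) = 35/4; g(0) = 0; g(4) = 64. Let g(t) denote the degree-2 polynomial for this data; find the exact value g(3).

39

Using Newton's divided-difference form:
g[-5/2,0] = (0 - 35/4) / (0 - (-5/2)) = -7/2
g[0,4] = (64 - 0) / (4 - 0) = 16
g[-5/2,0,4] = (16 - (-7/2)) / (4 - (-5/2)) = 3
g(3) = 35/4 + (-7/2)·(11/2) + 3·(11/2)·(3) = 39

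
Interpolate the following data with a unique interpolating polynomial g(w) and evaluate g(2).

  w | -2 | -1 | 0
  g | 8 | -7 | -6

L_0(2) = (3)·(2)/[(-1)·(-2)] = 3
L_1(2) = (4)·(2)/[(1)·(-1)] = -8
L_2(2) = (4)·(3)/[(2)·(1)] = 6
Sum: 8·(3) + (-7)·(-8) + (-6)·(6) = 44

44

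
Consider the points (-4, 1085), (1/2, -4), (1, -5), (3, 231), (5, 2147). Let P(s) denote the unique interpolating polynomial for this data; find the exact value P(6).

L_0(6) = (11/2)·(5)·(3)·(1)/[(-9/2)·(-5)·(-7)·(-9)] = 11/189
L_1(6) = (10)·(5)·(3)·(1)/[(9/2)·(-1/2)·(-5/2)·(-9/2)] = -160/27
L_2(6) = (10)·(11/2)·(3)·(1)/[(5)·(1/2)·(-2)·(-4)] = 33/4
L_3(6) = (10)·(11/2)·(5)·(1)/[(7)·(5/2)·(2)·(-2)] = -55/14
L_4(6) = (10)·(11/2)·(5)·(3)/[(9)·(9/2)·(4)·(2)] = 275/108
Sum: 1085·(11/189) + (-4)·(-160/27) + (-5)·(33/4) + 231·(-55/14) + 2147·(275/108) = 4605

4605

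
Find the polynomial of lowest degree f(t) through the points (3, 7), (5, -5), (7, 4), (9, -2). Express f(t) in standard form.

f(t) = -(3/4)t^3 + (111/8)t^2 - (321/4)t + 1145/8

Newton's divided differences:
f[3,5] = (-5 - 7) / (5 - 3) = -6
f[5,7] = (4 - (-5)) / (7 - 5) = 9/2
f[7,9] = (-2 - 4) / (9 - 7) = -3
f[3,5,7] = (9/2 - (-6)) / (7 - 3) = 21/8
f[5,7,9] = (-3 - 9/2) / (9 - 5) = -15/8
f[3,5,7,9] = (-15/8 - 21/8) / (9 - 3) = -3/4
f(t) = 7 + (-6)·(t - 3) + (21/8)·(t - 3)(t - 5) + (-3/4)·(t - 3)(t - 5)(t - 7)
Expanding: f(t) = -(3/4)t^3 + (111/8)t^2 - (321/4)t + 1145/8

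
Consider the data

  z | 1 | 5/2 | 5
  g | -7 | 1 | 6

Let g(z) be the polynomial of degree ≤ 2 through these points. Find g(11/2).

Using Newton's divided-difference form:
g[1,5/2] = (1 - (-7)) / (5/2 - 1) = 16/3
g[5/2,5] = (6 - 1) / (5 - 5/2) = 2
g[1,5/2,5] = (2 - 16/3) / (5 - 1) = -5/6
g(11/2) = -7 + (16/3)·(9/2) + (-5/6)·(9/2)·(3) = 23/4

23/4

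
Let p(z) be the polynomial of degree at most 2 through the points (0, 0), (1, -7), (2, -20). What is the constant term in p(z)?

0

L_0(z) = (z - 1)(z - 2) / [2] = (1/2)z^2 - (3/2)z + 1
L_1(z) = z(z - 2) / [-1] = -z^2 + 2z
L_2(z) = z(z - 1) / [2] = (1/2)z^2 - (1/2)z
p(z) = 0·L_0 + (-7)·L_1 + (-20)·L_2
Only the constant term is needed; take it from each L_i and combine:
0·(1) + (-7)·(0) + (-20)·(0) = 0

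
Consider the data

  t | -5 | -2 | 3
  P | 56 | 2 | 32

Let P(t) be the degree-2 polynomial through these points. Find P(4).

56

Evaluate each Lagrange basis at t = 4:
L_0(4) = (6)·(1)/[(-3)·(-8)] = 1/4
L_1(4) = (9)·(1)/[(3)·(-5)] = -3/5
L_2(4) = (9)·(6)/[(8)·(5)] = 27/20
Sum: 56·(1/4) + 2·(-3/5) + 32·(27/20) = 56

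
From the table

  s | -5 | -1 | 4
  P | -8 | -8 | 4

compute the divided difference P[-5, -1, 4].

P[-5,-1] = (-8 - (-8)) / (-1 - (-5)) = 0
P[-1,4] = (4 - (-8)) / (4 - (-1)) = 12/5
P[-5,-1,4] = (12/5 - 0) / (4 - (-5)) = 4/15

4/15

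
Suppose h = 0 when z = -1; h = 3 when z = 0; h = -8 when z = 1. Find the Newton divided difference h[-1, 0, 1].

-7

h[-1,0] = (3 - 0) / (0 - (-1)) = 3
h[0,1] = (-8 - 3) / (1 - 0) = -11
h[-1,0,1] = (-11 - 3) / (1 - (-1)) = -7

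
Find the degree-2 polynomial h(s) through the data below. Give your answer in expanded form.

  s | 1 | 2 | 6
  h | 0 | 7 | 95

Newton's divided differences:
h[1,2] = (7 - 0) / (2 - 1) = 7
h[2,6] = (95 - 7) / (6 - 2) = 22
h[1,2,6] = (22 - 7) / (6 - 1) = 3
h(s) = 7·(s - 1) + 3·(s - 1)(s - 2)
Expanding: h(s) = 3s^2 - 2s - 1

h(s) = 3s^2 - 2s - 1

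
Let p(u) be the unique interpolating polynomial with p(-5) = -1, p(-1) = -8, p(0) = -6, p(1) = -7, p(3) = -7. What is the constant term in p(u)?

L_0(u) = (u + 1)u(u - 1)(u - 3) / [960] = (1/960)u^4 - (1/320)u^3 - (1/960)u^2 + (1/320)u
L_1(u) = (u + 5)u(u - 1)(u - 3) / [-32] = -(1/32)u^4 - (1/32)u^3 + (17/32)u^2 - (15/32)u
L_2(u) = (u + 5)(u + 1)(u - 1)(u - 3) / [15] = (1/15)u^4 + (2/15)u^3 - (16/15)u^2 - (2/15)u + 1
L_3(u) = (u + 5)(u + 1)u(u - 3) / [-24] = -(1/24)u^4 - (1/8)u^3 + (13/24)u^2 + (5/8)u
L_4(u) = (u + 5)(u + 1)u(u - 1) / [192] = (1/192)u^4 + (5/192)u^3 - (1/192)u^2 - (5/192)u
p(u) = (-1)·L_0 + (-8)·L_1 + (-6)·L_2 + (-7)·L_3 + (-7)·L_4
Only the constant term is needed; take it from each L_i and combine:
(-1)·(0) + (-8)·(0) + (-6)·(1) + (-7)·(0) + (-7)·(0) = -6

-6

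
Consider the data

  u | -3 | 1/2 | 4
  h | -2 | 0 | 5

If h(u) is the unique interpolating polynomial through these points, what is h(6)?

451/49

Evaluate each Lagrange basis at u = 6:
L_0(6) = (11/2)·(2)/[(-7/2)·(-7)] = 22/49
L_1(6) = (9)·(2)/[(7/2)·(-7/2)] = -72/49
L_2(6) = (9)·(11/2)/[(7)·(7/2)] = 99/49
Sum: (-2)·(22/49) + 0 + 5·(99/49) = 451/49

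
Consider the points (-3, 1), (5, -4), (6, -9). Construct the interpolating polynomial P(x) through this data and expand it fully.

P(x) = -(35/72)x^2 + (25/72)x + 77/12

Build the Lagrange basis polynomials:
L_0(x) = (x - 5)(x - 6) / [72] = (1/72)x^2 - (11/72)x + 5/12
L_1(x) = (x + 3)(x - 6) / [-8] = -(1/8)x^2 + (3/8)x + 9/4
L_2(x) = (x + 3)(x - 5) / [9] = (1/9)x^2 - (2/9)x - 5/3
P(x) = 1·L_0 + (-4)·L_1 + (-9)·L_2
  1·L_0(x) = (1/72)x^2 - (11/72)x + 5/12
  (-4)·L_1(x) = (1/2)x^2 - (3/2)x - 9
  (-9)·L_2(x) = -x^2 + 2x + 15
Adding term by term: -(35/72)x^2 + (25/72)x + 77/12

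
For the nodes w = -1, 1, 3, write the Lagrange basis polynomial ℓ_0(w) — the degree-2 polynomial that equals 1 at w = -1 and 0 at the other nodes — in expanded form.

ℓ_0(w) = (1/8)w^2 - (1/2)w + 3/8

ℓ_0(w) = (w - 1)(w - 3) / [(-2)·(-4)]
       = (w^2 - 4w + 3) / (8)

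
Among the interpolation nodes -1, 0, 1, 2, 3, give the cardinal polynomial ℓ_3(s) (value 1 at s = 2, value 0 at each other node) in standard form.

ℓ_3(s) = (s + 1)s(s - 1)(s - 3) / [(3)·(2)·(1)·(-1)]
       = (s^4 - 3s^3 - s^2 + 3s) / (-6)

ℓ_3(s) = -(1/6)s^4 + (1/2)s^3 + (1/6)s^2 - (1/2)s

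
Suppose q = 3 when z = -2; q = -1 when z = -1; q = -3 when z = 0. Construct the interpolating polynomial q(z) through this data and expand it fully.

L_0(z) = (z + 1)z / [2] = (1/2)z^2 + (1/2)z
L_1(z) = (z + 2)z / [-1] = -z^2 - 2z
L_2(z) = (z + 2)(z + 1) / [2] = (1/2)z^2 + (3/2)z + 1
q(z) = 3·L_0 + (-1)·L_1 + (-3)·L_2
  3·L_0(z) = (3/2)z^2 + (3/2)z
  (-1)·L_1(z) = z^2 + 2z
  (-3)·L_2(z) = -(3/2)z^2 - (9/2)z - 3
Adding term by term: z^2 - z - 3

q(z) = z^2 - z - 3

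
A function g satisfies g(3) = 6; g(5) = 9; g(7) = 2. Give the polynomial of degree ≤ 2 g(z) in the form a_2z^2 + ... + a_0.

L_0(z) = (z - 5)(z - 7) / [8] = (1/8)z^2 - (3/2)z + 35/8
L_1(z) = (z - 3)(z - 7) / [-4] = -(1/4)z^2 + (5/2)z - 21/4
L_2(z) = (z - 3)(z - 5) / [8] = (1/8)z^2 - z + 15/8
g(z) = 6·L_0 + 9·L_1 + 2·L_2
  6·L_0(z) = (3/4)z^2 - 9z + 105/4
  9·L_1(z) = -(9/4)z^2 + (45/2)z - 189/4
  2·L_2(z) = (1/4)z^2 - 2z + 15/4
Adding term by term: -(5/4)z^2 + (23/2)z - 69/4

g(z) = -(5/4)z^2 + (23/2)z - 69/4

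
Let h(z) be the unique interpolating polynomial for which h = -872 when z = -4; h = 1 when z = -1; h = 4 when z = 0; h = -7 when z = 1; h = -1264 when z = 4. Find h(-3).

-263

L_0(-3) = (-2)·(-3)·(-4)·(-7)/[(-3)·(-4)·(-5)·(-8)] = 7/20
L_1(-3) = (1)·(-3)·(-4)·(-7)/[(3)·(-1)·(-2)·(-5)] = 14/5
L_2(-3) = (1)·(-2)·(-4)·(-7)/[(4)·(1)·(-1)·(-4)] = -7/2
L_3(-3) = (1)·(-2)·(-3)·(-7)/[(5)·(2)·(1)·(-3)] = 7/5
L_4(-3) = (1)·(-2)·(-3)·(-4)/[(8)·(5)·(4)·(3)] = -1/20
Sum: (-872)·(7/20) + 1·(14/5) + 4·(-7/2) + (-7)·(7/5) + (-1264)·(-1/20) = -263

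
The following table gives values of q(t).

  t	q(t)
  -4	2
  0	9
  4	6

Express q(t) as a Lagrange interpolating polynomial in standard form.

q(t) = -(5/16)t^2 + (1/2)t + 9

Build the Lagrange basis polynomials:
L_0(t) = t(t - 4) / [32] = (1/32)t^2 - (1/8)t
L_1(t) = (t + 4)(t - 4) / [-16] = -(1/16)t^2 + 1
L_2(t) = (t + 4)t / [32] = (1/32)t^2 + (1/8)t
q(t) = 2·L_0 + 9·L_1 + 6·L_2
  2·L_0(t) = (1/16)t^2 - (1/4)t
  9·L_1(t) = -(9/16)t^2 + 9
  6·L_2(t) = (3/16)t^2 + (3/4)t
Adding term by term: -(5/16)t^2 + (1/2)t + 9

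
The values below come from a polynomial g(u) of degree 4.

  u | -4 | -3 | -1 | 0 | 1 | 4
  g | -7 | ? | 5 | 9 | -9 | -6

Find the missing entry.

-129/4

The 5 known values determine g uniquely (degree ≤ 4).
Evaluate each Lagrange basis at u = -3:
L_0(-3) = (-2)·(-3)·(-4)·(-7)/[(-3)·(-4)·(-5)·(-8)] = 7/20
L_1(-3) = (1)·(-3)·(-4)·(-7)/[(3)·(-1)·(-2)·(-5)] = 14/5
L_2(-3) = (1)·(-2)·(-4)·(-7)/[(4)·(1)·(-1)·(-4)] = -7/2
L_3(-3) = (1)·(-2)·(-3)·(-7)/[(5)·(2)·(1)·(-3)] = 7/5
L_4(-3) = (1)·(-2)·(-3)·(-4)/[(8)·(5)·(4)·(3)] = -1/20
Sum: (-7)·(7/20) + 5·(14/5) + 9·(-7/2) + (-9)·(7/5) + (-6)·(-1/20) = -129/4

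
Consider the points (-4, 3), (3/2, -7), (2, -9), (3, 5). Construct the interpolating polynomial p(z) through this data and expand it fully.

Newton's divided differences:
p[-4,3/2] = (-7 - 3) / (3/2 - (-4)) = -20/11
p[3/2,2] = (-9 - (-7)) / (2 - 3/2) = -4
p[2,3] = (5 - (-9)) / (3 - 2) = 14
p[-4,3/2,2] = (-4 - (-20/11)) / (2 - (-4)) = -4/11
p[3/2,2,3] = (14 - (-4)) / (3 - 3/2) = 12
p[-4,3/2,2,3] = (12 - (-4/11)) / (3 - (-4)) = 136/77
p(z) = 3 + (-20/11)·(z + 4) + (-4/11)·(z + 4)(z - 3/2) + (136/77)·(z + 4)(z - 3/2)(z - 2)
Expanding: p(z) = (136/77)z^3 + (40/77)z^2 - (1706/77)z + 1471/77

p(z) = (136/77)z^3 + (40/77)z^2 - (1706/77)z + 1471/77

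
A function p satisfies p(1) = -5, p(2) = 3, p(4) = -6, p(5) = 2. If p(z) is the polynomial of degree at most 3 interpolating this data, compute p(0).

-38

L_0(0) = (-2)·(-4)·(-5)/[(-1)·(-3)·(-4)] = 10/3
L_1(0) = (-1)·(-4)·(-5)/[(1)·(-2)·(-3)] = -10/3
L_2(0) = (-1)·(-2)·(-5)/[(3)·(2)·(-1)] = 5/3
L_3(0) = (-1)·(-2)·(-4)/[(4)·(3)·(1)] = -2/3
Sum: (-5)·(10/3) + 3·(-10/3) + (-6)·(5/3) + 2·(-2/3) = -38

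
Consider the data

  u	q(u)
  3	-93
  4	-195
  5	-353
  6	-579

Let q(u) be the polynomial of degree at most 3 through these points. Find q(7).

-885

Using Newton's divided-difference form:
q[3,4] = (-195 - (-93)) / (4 - 3) = -102
q[4,5] = (-353 - (-195)) / (5 - 4) = -158
q[5,6] = (-579 - (-353)) / (6 - 5) = -226
q[3,4,5] = (-158 - (-102)) / (5 - 3) = -28
q[4,5,6] = (-226 - (-158)) / (6 - 4) = -34
q[3,4,5,6] = (-34 - (-28)) / (6 - 3) = -2
q(7) = -93 + (-102)·(4) + (-28)·(4)·(3) + (-2)·(4)·(3)·(2) = -885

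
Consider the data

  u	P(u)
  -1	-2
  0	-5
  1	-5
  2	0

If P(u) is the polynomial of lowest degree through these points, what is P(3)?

Evaluate each Lagrange basis at u = 3:
L_0(3) = (3)·(2)·(1)/[(-1)·(-2)·(-3)] = -1
L_1(3) = (4)·(2)·(1)/[(1)·(-1)·(-2)] = 4
L_2(3) = (4)·(3)·(1)/[(2)·(1)·(-1)] = -6
L_3(3) = (4)·(3)·(2)/[(3)·(2)·(1)] = 4
Sum: (-2)·(-1) + (-5)·(4) + (-5)·(-6) + 0 = 12

12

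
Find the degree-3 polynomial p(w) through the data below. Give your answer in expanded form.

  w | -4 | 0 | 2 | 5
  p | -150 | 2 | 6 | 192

Build the Lagrange basis polynomials:
L_0(w) = w(w - 2)(w - 5) / [-216] = -(1/216)w^3 + (7/216)w^2 - (5/108)w
L_1(w) = (w + 4)(w - 2)(w - 5) / [40] = (1/40)w^3 - (3/40)w^2 - (9/20)w + 1
L_2(w) = (w + 4)w(w - 5) / [-36] = -(1/36)w^3 + (1/36)w^2 + (5/9)w
L_3(w) = (w + 4)w(w - 2) / [135] = (1/135)w^3 + (2/135)w^2 - (8/135)w
p(w) = (-150)·L_0 + 2·L_1 + 6·L_2 + 192·L_3
  (-150)·L_0(w) = (25/36)w^3 - (175/36)w^2 + (125/18)w
  2·L_1(w) = (1/20)w^3 - (3/20)w^2 - (9/10)w + 2
  6·L_2(w) = -(1/6)w^3 + (1/6)w^2 + (10/3)w
  192·L_3(w) = (64/45)w^3 + (128/45)w^2 - (512/45)w
Adding term by term: 2w^3 - 2w^2 - 2w + 2

p(w) = 2w^3 - 2w^2 - 2w + 2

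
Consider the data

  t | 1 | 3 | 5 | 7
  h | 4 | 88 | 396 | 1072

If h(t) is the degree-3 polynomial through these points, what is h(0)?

Using Newton's divided-difference form:
h[1,3] = (88 - 4) / (3 - 1) = 42
h[3,5] = (396 - 88) / (5 - 3) = 154
h[5,7] = (1072 - 396) / (7 - 5) = 338
h[1,3,5] = (154 - 42) / (5 - 1) = 28
h[3,5,7] = (338 - 154) / (7 - 3) = 46
h[1,3,5,7] = (46 - 28) / (7 - 1) = 3
h(0) = 4 + 42·(-1) + 28·(-1)·(-3) + 3·(-1)·(-3)·(-5) = 1

1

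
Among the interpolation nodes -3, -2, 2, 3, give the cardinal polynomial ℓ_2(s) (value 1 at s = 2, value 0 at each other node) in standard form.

ℓ_2(s) = (s + 3)(s + 2)(s - 3) / [(5)·(4)·(-1)]
       = (s^3 + 2s^2 - 9s - 18) / (-20)

ℓ_2(s) = -(1/20)s^3 - (1/10)s^2 + (9/20)s + 9/10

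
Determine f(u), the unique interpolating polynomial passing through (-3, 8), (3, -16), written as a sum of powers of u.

f(u) = -4u - 4

Build the Lagrange basis polynomials:
L_0(u) = (u - 3) / [-6] = -(1/6)u + 1/2
L_1(u) = (u + 3) / [6] = (1/6)u + 1/2
f(u) = 8·L_0 + (-16)·L_1
  8·L_0(u) = -(4/3)u + 4
  (-16)·L_1(u) = -(8/3)u - 8
Adding term by term: -4u - 4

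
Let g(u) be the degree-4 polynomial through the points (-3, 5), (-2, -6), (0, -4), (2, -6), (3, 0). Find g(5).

Using Newton's divided-difference form:
g[-3,-2] = (-6 - 5) / (-2 - (-3)) = -11
g[-2,0] = (-4 - (-6)) / (0 - (-2)) = 1
g[0,2] = (-6 - (-4)) / (2 - 0) = -1
g[2,3] = (0 - (-6)) / (3 - 2) = 6
g[-3,-2,0] = (1 - (-11)) / (0 - (-3)) = 4
g[-2,0,2] = (-1 - 1) / (2 - (-2)) = -1/2
g[0,2,3] = (6 - (-1)) / (3 - 0) = 7/3
g[-3,-2,0,2] = (-1/2 - 4) / (2 - (-3)) = -9/10
g[-2,0,2,3] = (7/3 - (-1/2)) / (3 - (-2)) = 17/30
g[-3,-2,0,2,3] = (17/30 - (-9/10)) / (3 - (-3)) = 11/45
g(5) = 5 + (-11)·(8) + 4·(8)·(7) + (-9/10)·(8)·(7)·(5) + (11/45)·(8)·(7)·(5)·(3) = 283/3

283/3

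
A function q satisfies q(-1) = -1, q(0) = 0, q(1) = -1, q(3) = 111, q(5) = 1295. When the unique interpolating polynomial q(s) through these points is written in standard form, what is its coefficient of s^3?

Build the Lagrange basis polynomials:
L_0(s) = s(s - 1)(s - 3)(s - 5) / [48] = (1/48)s^4 - (3/16)s^3 + (23/48)s^2 - (5/16)s
L_1(s) = (s + 1)(s - 1)(s - 3)(s - 5) / [-15] = -(1/15)s^4 + (8/15)s^3 - (14/15)s^2 - (8/15)s + 1
L_2(s) = (s + 1)s(s - 3)(s - 5) / [16] = (1/16)s^4 - (7/16)s^3 + (7/16)s^2 + (15/16)s
L_3(s) = (s + 1)s(s - 1)(s - 5) / [-48] = -(1/48)s^4 + (5/48)s^3 + (1/48)s^2 - (5/48)s
L_4(s) = (s + 1)s(s - 1)(s - 3) / [240] = (1/240)s^4 - (1/80)s^3 - (1/240)s^2 + (1/80)s
q(s) = (-1)·L_0 + 0·L_1 + (-1)·L_2 + 111·L_3 + 1295·L_4
Only the coefficient of s^3 is needed; take it from each L_i and combine:
(-1)·(-3/16) + 0·(8/15) + (-1)·(-7/16) + 111·(5/48) + 1295·(-1/80) = -4

-4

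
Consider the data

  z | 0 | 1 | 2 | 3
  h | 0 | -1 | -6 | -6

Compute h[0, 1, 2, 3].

h[0,1] = (-1 - 0) / (1 - 0) = -1
h[1,2] = (-6 - (-1)) / (2 - 1) = -5
h[2,3] = (-6 - (-6)) / (3 - 2) = 0
h[0,1,2] = (-5 - (-1)) / (2 - 0) = -2
h[1,2,3] = (0 - (-5)) / (3 - 1) = 5/2
h[0,1,2,3] = (5/2 - (-2)) / (3 - 0) = 3/2

3/2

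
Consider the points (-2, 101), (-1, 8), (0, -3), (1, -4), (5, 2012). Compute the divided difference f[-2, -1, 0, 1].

f[-2,-1] = (8 - 101) / (-1 - (-2)) = -93
f[-1,0] = (-3 - 8) / (0 - (-1)) = -11
f[0,1] = (-4 - (-3)) / (1 - 0) = -1
f[-2,-1,0] = (-11 - (-93)) / (0 - (-2)) = 41
f[-1,0,1] = (-1 - (-11)) / (1 - (-1)) = 5
f[-2,-1,0,1] = (5 - 41) / (1 - (-2)) = -12

-12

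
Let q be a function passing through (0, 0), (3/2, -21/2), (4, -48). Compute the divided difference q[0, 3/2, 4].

q[0,3/2] = (-21/2 - 0) / (3/2 - 0) = -7
q[3/2,4] = (-48 - (-21/2)) / (4 - 3/2) = -15
q[0,3/2,4] = (-15 - (-7)) / (4 - 0) = -2

-2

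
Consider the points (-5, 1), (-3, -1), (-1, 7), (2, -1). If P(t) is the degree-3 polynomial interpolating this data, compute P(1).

51/7

Evaluate each Lagrange basis at t = 1:
L_0(1) = (4)·(2)·(-1)/[(-2)·(-4)·(-7)] = 1/7
L_1(1) = (6)·(2)·(-1)/[(2)·(-2)·(-5)] = -3/5
L_2(1) = (6)·(4)·(-1)/[(4)·(2)·(-3)] = 1
L_3(1) = (6)·(4)·(2)/[(7)·(5)·(3)] = 16/35
Sum: 1·(1/7) + (-1)·(-3/5) + 7·(1) + (-1)·(16/35) = 51/7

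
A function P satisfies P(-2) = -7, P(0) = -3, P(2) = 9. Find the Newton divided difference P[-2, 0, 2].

P[-2,0] = (-3 - (-7)) / (0 - (-2)) = 2
P[0,2] = (9 - (-3)) / (2 - 0) = 6
P[-2,0,2] = (6 - 2) / (2 - (-2)) = 1

1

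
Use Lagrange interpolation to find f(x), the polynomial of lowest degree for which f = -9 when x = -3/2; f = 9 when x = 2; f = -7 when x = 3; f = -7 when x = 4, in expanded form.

Build the Lagrange basis polynomials:
L_0(x) = (x - 2)(x - 3)(x - 4) / [-693/8] = -(8/693)x^3 + (8/77)x^2 - (208/693)x + 64/231
L_1(x) = (x + 3/2)(x - 3)(x - 4) / [7] = (1/7)x^3 - (11/14)x^2 + (3/14)x + 18/7
L_2(x) = (x + 3/2)(x - 2)(x - 4) / [-9/2] = -(2/9)x^3 + x^2 + (2/9)x - 8/3
L_3(x) = (x + 3/2)(x - 2)(x - 3) / [11] = (1/11)x^3 - (7/22)x^2 - (3/22)x + 9/11
f(x) = (-9)·L_0 + 9·L_1 + (-7)·L_2 + (-7)·L_3
  (-9)·L_0(x) = (8/77)x^3 - (72/77)x^2 + (208/77)x - 192/77
  9·L_1(x) = (9/7)x^3 - (99/14)x^2 + (27/14)x + 162/7
  (-7)·L_2(x) = (14/9)x^3 - 7x^2 - (14/9)x + 56/3
  (-7)·L_3(x) = -(7/11)x^3 + (49/22)x^2 + (21/22)x - 63/11
Adding term by term: (1600/693)x^3 - (984/77)x^2 + (2792/693)x + 7759/231

f(x) = (1600/693)x^3 - (984/77)x^2 + (2792/693)x + 7759/231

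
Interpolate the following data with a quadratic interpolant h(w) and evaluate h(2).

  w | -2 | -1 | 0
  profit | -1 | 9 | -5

-105

Evaluate each Lagrange basis at w = 2:
L_0(2) = (3)·(2)/[(-1)·(-2)] = 3
L_1(2) = (4)·(2)/[(1)·(-1)] = -8
L_2(2) = (4)·(3)/[(2)·(1)] = 6
Sum: (-1)·(3) + 9·(-8) + (-5)·(6) = -105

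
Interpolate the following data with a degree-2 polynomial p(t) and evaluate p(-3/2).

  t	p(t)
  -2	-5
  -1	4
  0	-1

5/4

Evaluate each Lagrange basis at t = -3/2:
L_0(-3/2) = (-1/2)·(-3/2)/[(-1)·(-2)] = 3/8
L_1(-3/2) = (1/2)·(-3/2)/[(1)·(-1)] = 3/4
L_2(-3/2) = (1/2)·(-1/2)/[(2)·(1)] = -1/8
Sum: (-5)·(3/8) + 4·(3/4) + (-1)·(-1/8) = 5/4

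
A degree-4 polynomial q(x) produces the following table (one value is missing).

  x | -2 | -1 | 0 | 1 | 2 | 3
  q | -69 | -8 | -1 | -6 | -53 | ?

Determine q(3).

The 5 known values determine q uniquely (degree ≤ 4).
Evaluate each Lagrange basis at x = 3:
L_0(3) = (4)·(3)·(2)·(1)/[(-1)·(-2)·(-3)·(-4)] = 1
L_1(3) = (5)·(3)·(2)·(1)/[(1)·(-1)·(-2)·(-3)] = -5
L_2(3) = (5)·(4)·(2)·(1)/[(2)·(1)·(-1)·(-2)] = 10
L_3(3) = (5)·(4)·(3)·(1)/[(3)·(2)·(1)·(-1)] = -10
L_4(3) = (5)·(4)·(3)·(2)/[(4)·(3)·(2)·(1)] = 5
Sum: (-69)·(1) + (-8)·(-5) + (-1)·(10) + (-6)·(-10) + (-53)·(5) = -244

-244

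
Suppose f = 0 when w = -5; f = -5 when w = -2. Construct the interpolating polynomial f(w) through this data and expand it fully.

f(w) = -(5/3)w - 25/3

Build the Lagrange basis polynomials:
L_0(w) = (w + 2) / [-3] = -(1/3)w - 2/3
L_1(w) = (w + 5) / [3] = (1/3)w + 5/3
f(w) = 0·L_0 + (-5)·L_1
  0·L_0(w) = 0
  (-5)·L_1(w) = -(5/3)w - 25/3
Adding term by term: -(5/3)w - 25/3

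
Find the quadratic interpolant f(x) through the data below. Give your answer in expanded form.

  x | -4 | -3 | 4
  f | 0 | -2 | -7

L_0(x) = (x + 3)(x - 4) / [8] = (1/8)x^2 - (1/8)x - 3/2
L_1(x) = (x + 4)(x - 4) / [-7] = -(1/7)x^2 + 16/7
L_2(x) = (x + 4)(x + 3) / [56] = (1/56)x^2 + (1/8)x + 3/14
f(x) = 0·L_0 + (-2)·L_1 + (-7)·L_2
  0·L_0(x) = 0
  (-2)·L_1(x) = (2/7)x^2 - 32/7
  (-7)·L_2(x) = -(1/8)x^2 - (7/8)x - 3/2
Adding term by term: (9/56)x^2 - (7/8)x - 85/14

f(x) = (9/56)x^2 - (7/8)x - 85/14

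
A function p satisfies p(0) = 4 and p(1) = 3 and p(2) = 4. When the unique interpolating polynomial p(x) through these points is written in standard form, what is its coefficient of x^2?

1

L_0(x) = (x - 1)(x - 2) / [2] = (1/2)x^2 - (3/2)x + 1
L_1(x) = x(x - 2) / [-1] = -x^2 + 2x
L_2(x) = x(x - 1) / [2] = (1/2)x^2 - (1/2)x
p(x) = 4·L_0 + 3·L_1 + 4·L_2
Only the coefficient of x^2 is needed; take it from each L_i and combine:
4·(1/2) + 3·(-1) + 4·(1/2) = 1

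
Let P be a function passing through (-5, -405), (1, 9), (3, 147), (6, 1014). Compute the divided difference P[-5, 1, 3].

P[-5,1] = (9 - (-405)) / (1 - (-5)) = 69
P[1,3] = (147 - 9) / (3 - 1) = 69
P[-5,1,3] = (69 - 69) / (3 - (-5)) = 0

0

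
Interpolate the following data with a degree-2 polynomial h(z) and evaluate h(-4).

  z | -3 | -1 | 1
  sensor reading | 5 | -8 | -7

67/4

Evaluate each Lagrange basis at z = -4:
L_0(-4) = (-3)·(-5)/[(-2)·(-4)] = 15/8
L_1(-4) = (-1)·(-5)/[(2)·(-2)] = -5/4
L_2(-4) = (-1)·(-3)/[(4)·(2)] = 3/8
Sum: 5·(15/8) + (-8)·(-5/4) + (-7)·(3/8) = 67/4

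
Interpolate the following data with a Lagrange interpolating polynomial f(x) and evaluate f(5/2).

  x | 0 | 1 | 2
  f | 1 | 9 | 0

L_0(5/2) = (3/2)·(1/2)/[(-1)·(-2)] = 3/8
L_1(5/2) = (5/2)·(1/2)/[(1)·(-1)] = -5/4
L_2(5/2) = (5/2)·(3/2)/[(2)·(1)] = 15/8
Sum: 1·(3/8) + 9·(-5/4) + 0 = -87/8

-87/8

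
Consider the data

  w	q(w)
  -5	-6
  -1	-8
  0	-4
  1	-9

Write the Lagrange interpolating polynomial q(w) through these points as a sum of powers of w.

q(w) = -(9/10)w^3 - (9/2)w^2 + (2/5)w - 4

Build the Lagrange basis polynomials:
L_0(w) = (w + 1)w(w - 1) / [-120] = -(1/120)w^3 + (1/120)w
L_1(w) = (w + 5)w(w - 1) / [8] = (1/8)w^3 + (1/2)w^2 - (5/8)w
L_2(w) = (w + 5)(w + 1)(w - 1) / [-5] = -(1/5)w^3 - w^2 + (1/5)w + 1
L_3(w) = (w + 5)(w + 1)w / [12] = (1/12)w^3 + (1/2)w^2 + (5/12)w
q(w) = (-6)·L_0 + (-8)·L_1 + (-4)·L_2 + (-9)·L_3
  (-6)·L_0(w) = (1/20)w^3 - (1/20)w
  (-8)·L_1(w) = -w^3 - 4w^2 + 5w
  (-4)·L_2(w) = (4/5)w^3 + 4w^2 - (4/5)w - 4
  (-9)·L_3(w) = -(3/4)w^3 - (9/2)w^2 - (15/4)w
Adding term by term: -(9/10)w^3 - (9/2)w^2 + (2/5)w - 4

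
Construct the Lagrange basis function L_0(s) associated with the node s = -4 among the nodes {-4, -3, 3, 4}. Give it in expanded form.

L_0(s) = -(1/56)s^3 + (1/14)s^2 + (9/56)s - 9/14

L_0(s) = (s + 3)(s - 3)(s - 4) / [(-1)·(-7)·(-8)]
       = (s^3 - 4s^2 - 9s + 36) / (-56)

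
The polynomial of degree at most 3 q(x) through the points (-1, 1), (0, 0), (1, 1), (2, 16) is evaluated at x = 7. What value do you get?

721

L_0(7) = (7)·(6)·(5)/[(-1)·(-2)·(-3)] = -35
L_1(7) = (8)·(6)·(5)/[(1)·(-1)·(-2)] = 120
L_2(7) = (8)·(7)·(5)/[(2)·(1)·(-1)] = -140
L_3(7) = (8)·(7)·(6)/[(3)·(2)·(1)] = 56
Sum: 1·(-35) + 0 + 1·(-140) + 16·(56) = 721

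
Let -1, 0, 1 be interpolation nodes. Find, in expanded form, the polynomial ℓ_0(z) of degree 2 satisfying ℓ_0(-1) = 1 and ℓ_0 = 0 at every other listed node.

ℓ_0(z) = z(z - 1) / [(-1)·(-2)]
       = (z^2 - z) / (2)

ℓ_0(z) = (1/2)z^2 - (1/2)z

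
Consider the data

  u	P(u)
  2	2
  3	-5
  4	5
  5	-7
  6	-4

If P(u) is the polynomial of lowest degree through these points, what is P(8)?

575

Using Newton's divided-difference form:
P[2,3] = (-5 - 2) / (3 - 2) = -7
P[3,4] = (5 - (-5)) / (4 - 3) = 10
P[4,5] = (-7 - 5) / (5 - 4) = -12
P[5,6] = (-4 - (-7)) / (6 - 5) = 3
P[2,3,4] = (10 - (-7)) / (4 - 2) = 17/2
P[3,4,5] = (-12 - 10) / (5 - 3) = -11
P[4,5,6] = (3 - (-12)) / (6 - 4) = 15/2
P[2,3,4,5] = (-11 - 17/2) / (5 - 2) = -13/2
P[3,4,5,6] = (15/2 - (-11)) / (6 - 3) = 37/6
P[2,3,4,5,6] = (37/6 - (-13/2)) / (6 - 2) = 19/6
P(8) = 2 + (-7)·(6) + (17/2)·(6)·(5) + (-13/2)·(6)·(5)·(4) + (19/6)·(6)·(5)·(4)·(3) = 575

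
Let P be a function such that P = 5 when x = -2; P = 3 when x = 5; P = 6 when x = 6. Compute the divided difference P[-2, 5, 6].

23/56

P[-2,5] = (3 - 5) / (5 - (-2)) = -2/7
P[5,6] = (6 - 3) / (6 - 5) = 3
P[-2,5,6] = (3 - (-2/7)) / (6 - (-2)) = 23/56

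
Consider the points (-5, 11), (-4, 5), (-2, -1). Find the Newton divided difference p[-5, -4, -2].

1

p[-5,-4] = (5 - 11) / (-4 - (-5)) = -6
p[-4,-2] = (-1 - 5) / (-2 - (-4)) = -3
p[-5,-4,-2] = (-3 - (-6)) / (-2 - (-5)) = 1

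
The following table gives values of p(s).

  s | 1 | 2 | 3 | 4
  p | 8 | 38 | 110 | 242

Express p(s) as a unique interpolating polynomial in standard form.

p(s) = 3s^3 + 3s^2 + 2

Build the Lagrange basis polynomials:
L_0(s) = (s - 2)(s - 3)(s - 4) / [-6] = -(1/6)s^3 + (3/2)s^2 - (13/3)s + 4
L_1(s) = (s - 1)(s - 3)(s - 4) / [2] = (1/2)s^3 - 4s^2 + (19/2)s - 6
L_2(s) = (s - 1)(s - 2)(s - 4) / [-2] = -(1/2)s^3 + (7/2)s^2 - 7s + 4
L_3(s) = (s - 1)(s - 2)(s - 3) / [6] = (1/6)s^3 - s^2 + (11/6)s - 1
p(s) = 8·L_0 + 38·L_1 + 110·L_2 + 242·L_3
  8·L_0(s) = -(4/3)s^3 + 12s^2 - (104/3)s + 32
  38·L_1(s) = 19s^3 - 152s^2 + 361s - 228
  110·L_2(s) = -55s^3 + 385s^2 - 770s + 440
  242·L_3(s) = (121/3)s^3 - 242s^2 + (1331/3)s - 242
Adding term by term: 3s^3 + 3s^2 + 2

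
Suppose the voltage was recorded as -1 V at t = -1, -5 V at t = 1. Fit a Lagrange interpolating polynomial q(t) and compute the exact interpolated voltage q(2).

-7

L_0(2) = (1)/[(-2)] = -1/2
L_1(2) = (3)/[(2)] = 3/2
Sum: (-1)·(-1/2) + (-5)·(3/2) = -7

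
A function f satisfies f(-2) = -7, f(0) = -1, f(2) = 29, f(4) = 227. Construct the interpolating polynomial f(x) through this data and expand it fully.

Build the Lagrange basis polynomials:
L_0(x) = x(x - 2)(x - 4) / [-48] = -(1/48)x^3 + (1/8)x^2 - (1/6)x
L_1(x) = (x + 2)(x - 2)(x - 4) / [16] = (1/16)x^3 - (1/4)x^2 - (1/4)x + 1
L_2(x) = (x + 2)x(x - 4) / [-16] = -(1/16)x^3 + (1/8)x^2 + (1/2)x
L_3(x) = (x + 2)x(x - 2) / [48] = (1/48)x^3 - (1/12)x
f(x) = (-7)·L_0 + (-1)·L_1 + 29·L_2 + 227·L_3
  (-7)·L_0(x) = (7/48)x^3 - (7/8)x^2 + (7/6)x
  (-1)·L_1(x) = -(1/16)x^3 + (1/4)x^2 + (1/4)x - 1
  29·L_2(x) = -(29/16)x^3 + (29/8)x^2 + (29/2)x
  227·L_3(x) = (227/48)x^3 - (227/12)x
Adding term by term: 3x^3 + 3x^2 - 3x - 1

f(x) = 3x^3 + 3x^2 - 3x - 1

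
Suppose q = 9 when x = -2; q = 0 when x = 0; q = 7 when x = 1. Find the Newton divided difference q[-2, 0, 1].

23/6

q[-2,0] = (0 - 9) / (0 - (-2)) = -9/2
q[0,1] = (7 - 0) / (1 - 0) = 7
q[-2,0,1] = (7 - (-9/2)) / (1 - (-2)) = 23/6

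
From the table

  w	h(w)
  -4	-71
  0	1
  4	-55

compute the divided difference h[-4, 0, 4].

h[-4,0] = (1 - (-71)) / (0 - (-4)) = 18
h[0,4] = (-55 - 1) / (4 - 0) = -14
h[-4,0,4] = (-14 - 18) / (4 - (-4)) = -4

-4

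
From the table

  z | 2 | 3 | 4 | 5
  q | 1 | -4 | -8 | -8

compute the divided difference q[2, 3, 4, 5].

q[2,3] = (-4 - 1) / (3 - 2) = -5
q[3,4] = (-8 - (-4)) / (4 - 3) = -4
q[4,5] = (-8 - (-8)) / (5 - 4) = 0
q[2,3,4] = (-4 - (-5)) / (4 - 2) = 1/2
q[3,4,5] = (0 - (-4)) / (5 - 3) = 2
q[2,3,4,5] = (2 - 1/2) / (5 - 2) = 1/2

1/2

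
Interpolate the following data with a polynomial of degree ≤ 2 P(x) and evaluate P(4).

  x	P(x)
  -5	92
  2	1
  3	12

Using Newton's divided-difference form:
P[-5,2] = (1 - 92) / (2 - (-5)) = -13
P[2,3] = (12 - 1) / (3 - 2) = 11
P[-5,2,3] = (11 - (-13)) / (3 - (-5)) = 3
P(4) = 92 + (-13)·(9) + 3·(9)·(2) = 29

29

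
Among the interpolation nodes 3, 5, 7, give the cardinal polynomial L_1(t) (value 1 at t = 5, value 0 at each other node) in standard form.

L_1(t) = -(1/4)t^2 + (5/2)t - 21/4

L_1(t) = (t - 3)(t - 7) / [(2)·(-2)]
       = (t^2 - 10t + 21) / (-4)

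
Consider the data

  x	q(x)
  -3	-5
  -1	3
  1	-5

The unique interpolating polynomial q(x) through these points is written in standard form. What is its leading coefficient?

Build the Lagrange basis polynomials:
L_0(x) = (x + 1)(x - 1) / [8] = (1/8)x^2 - 1/8
L_1(x) = (x + 3)(x - 1) / [-4] = -(1/4)x^2 - (1/2)x + 3/4
L_2(x) = (x + 3)(x + 1) / [8] = (1/8)x^2 + (1/2)x + 3/8
q(x) = (-5)·L_0 + 3·L_1 + (-5)·L_2
Only the coefficient of x^2 is needed; take it from each L_i and combine:
(-5)·(1/8) + 3·(-1/4) + (-5)·(1/8) = -2

-2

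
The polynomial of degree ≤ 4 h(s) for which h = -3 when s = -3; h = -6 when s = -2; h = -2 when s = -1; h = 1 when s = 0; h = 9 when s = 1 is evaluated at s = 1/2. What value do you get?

L_0(1/2) = (5/2)·(3/2)·(1/2)·(-1/2)/[(-1)·(-2)·(-3)·(-4)] = -5/128
L_1(1/2) = (7/2)·(3/2)·(1/2)·(-1/2)/[(1)·(-1)·(-2)·(-3)] = 7/32
L_2(1/2) = (7/2)·(5/2)·(1/2)·(-1/2)/[(2)·(1)·(-1)·(-2)] = -35/64
L_3(1/2) = (7/2)·(5/2)·(3/2)·(-1/2)/[(3)·(2)·(1)·(-1)] = 35/32
L_4(1/2) = (7/2)·(5/2)·(3/2)·(1/2)/[(4)·(3)·(2)·(1)] = 35/128
Sum: (-3)·(-5/128) + (-6)·(7/32) + (-2)·(-35/64) + 1·(35/32) + 9·(35/128) = 221/64

221/64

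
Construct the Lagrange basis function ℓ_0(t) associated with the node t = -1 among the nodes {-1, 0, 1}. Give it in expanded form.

ℓ_0(t) = (1/2)t^2 - (1/2)t

ℓ_0(t) = t(t - 1) / [(-1)·(-2)]
       = (t^2 - t) / (2)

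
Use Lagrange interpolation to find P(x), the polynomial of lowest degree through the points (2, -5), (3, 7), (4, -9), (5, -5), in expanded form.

P(x) = 8x^3 - 86x^2 + 290x - 305

Build the Lagrange basis polynomials:
L_0(x) = (x - 3)(x - 4)(x - 5) / [-6] = -(1/6)x^3 + 2x^2 - (47/6)x + 10
L_1(x) = (x - 2)(x - 4)(x - 5) / [2] = (1/2)x^3 - (11/2)x^2 + 19x - 20
L_2(x) = (x - 2)(x - 3)(x - 5) / [-2] = -(1/2)x^3 + 5x^2 - (31/2)x + 15
L_3(x) = (x - 2)(x - 3)(x - 4) / [6] = (1/6)x^3 - (3/2)x^2 + (13/3)x - 4
P(x) = (-5)·L_0 + 7·L_1 + (-9)·L_2 + (-5)·L_3
  (-5)·L_0(x) = (5/6)x^3 - 10x^2 + (235/6)x - 50
  7·L_1(x) = (7/2)x^3 - (77/2)x^2 + 133x - 140
  (-9)·L_2(x) = (9/2)x^3 - 45x^2 + (279/2)x - 135
  (-5)·L_3(x) = -(5/6)x^3 + (15/2)x^2 - (65/3)x + 20
Adding term by term: 8x^3 - 86x^2 + 290x - 305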